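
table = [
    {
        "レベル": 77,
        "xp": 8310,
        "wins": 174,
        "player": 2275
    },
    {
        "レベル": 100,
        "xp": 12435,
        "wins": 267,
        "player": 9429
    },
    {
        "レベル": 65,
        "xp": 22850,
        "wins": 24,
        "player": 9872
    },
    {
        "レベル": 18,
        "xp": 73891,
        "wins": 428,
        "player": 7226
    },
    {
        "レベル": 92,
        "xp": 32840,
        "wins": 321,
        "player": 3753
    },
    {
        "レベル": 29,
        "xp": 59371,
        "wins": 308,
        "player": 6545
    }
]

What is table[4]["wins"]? 321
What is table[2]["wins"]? 24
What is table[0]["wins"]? 174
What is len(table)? 6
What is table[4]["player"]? 3753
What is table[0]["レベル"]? 77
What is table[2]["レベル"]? 65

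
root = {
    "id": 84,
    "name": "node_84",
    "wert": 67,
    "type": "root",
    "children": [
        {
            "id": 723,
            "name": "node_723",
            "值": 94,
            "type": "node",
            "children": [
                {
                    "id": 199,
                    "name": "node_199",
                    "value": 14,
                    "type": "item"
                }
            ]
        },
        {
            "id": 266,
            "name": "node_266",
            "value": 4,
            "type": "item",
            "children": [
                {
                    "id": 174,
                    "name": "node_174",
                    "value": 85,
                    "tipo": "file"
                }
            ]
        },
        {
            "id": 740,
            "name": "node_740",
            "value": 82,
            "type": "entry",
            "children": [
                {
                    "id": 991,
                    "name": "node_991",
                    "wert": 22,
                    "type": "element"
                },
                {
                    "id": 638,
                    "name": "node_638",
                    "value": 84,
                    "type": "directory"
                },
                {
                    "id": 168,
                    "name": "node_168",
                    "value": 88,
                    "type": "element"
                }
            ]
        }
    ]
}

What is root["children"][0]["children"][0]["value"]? 14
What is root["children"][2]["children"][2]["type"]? "element"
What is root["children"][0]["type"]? "node"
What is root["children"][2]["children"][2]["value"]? 88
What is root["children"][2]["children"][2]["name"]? "node_168"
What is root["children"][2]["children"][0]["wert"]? 22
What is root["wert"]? 67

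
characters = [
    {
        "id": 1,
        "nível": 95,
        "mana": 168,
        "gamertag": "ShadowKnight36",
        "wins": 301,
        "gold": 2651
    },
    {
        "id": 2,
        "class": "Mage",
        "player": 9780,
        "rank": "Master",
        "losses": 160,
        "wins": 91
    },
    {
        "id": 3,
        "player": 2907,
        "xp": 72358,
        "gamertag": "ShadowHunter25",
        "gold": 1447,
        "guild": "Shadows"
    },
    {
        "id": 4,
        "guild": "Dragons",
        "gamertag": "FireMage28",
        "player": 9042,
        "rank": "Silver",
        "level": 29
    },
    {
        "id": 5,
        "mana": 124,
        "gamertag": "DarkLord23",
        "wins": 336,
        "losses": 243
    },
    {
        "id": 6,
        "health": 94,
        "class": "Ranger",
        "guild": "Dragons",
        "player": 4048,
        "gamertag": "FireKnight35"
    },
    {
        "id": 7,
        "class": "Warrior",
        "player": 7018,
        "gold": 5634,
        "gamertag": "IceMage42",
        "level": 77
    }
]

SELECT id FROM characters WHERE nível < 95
[]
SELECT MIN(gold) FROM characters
1447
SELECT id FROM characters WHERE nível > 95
[]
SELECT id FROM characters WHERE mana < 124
[]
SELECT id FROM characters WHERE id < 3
[1, 2]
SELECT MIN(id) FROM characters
1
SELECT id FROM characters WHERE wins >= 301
[1, 5]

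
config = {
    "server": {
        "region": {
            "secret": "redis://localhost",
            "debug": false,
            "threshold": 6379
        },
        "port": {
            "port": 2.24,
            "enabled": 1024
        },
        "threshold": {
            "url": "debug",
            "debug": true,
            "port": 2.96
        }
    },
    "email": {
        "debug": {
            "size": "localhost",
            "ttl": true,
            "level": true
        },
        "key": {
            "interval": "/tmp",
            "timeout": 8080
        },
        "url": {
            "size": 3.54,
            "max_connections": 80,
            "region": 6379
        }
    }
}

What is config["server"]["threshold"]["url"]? "debug"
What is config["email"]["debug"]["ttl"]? True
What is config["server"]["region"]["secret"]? "redis://localhost"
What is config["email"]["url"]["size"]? 3.54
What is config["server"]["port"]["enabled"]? 1024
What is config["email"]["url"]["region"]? 6379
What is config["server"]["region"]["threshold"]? 6379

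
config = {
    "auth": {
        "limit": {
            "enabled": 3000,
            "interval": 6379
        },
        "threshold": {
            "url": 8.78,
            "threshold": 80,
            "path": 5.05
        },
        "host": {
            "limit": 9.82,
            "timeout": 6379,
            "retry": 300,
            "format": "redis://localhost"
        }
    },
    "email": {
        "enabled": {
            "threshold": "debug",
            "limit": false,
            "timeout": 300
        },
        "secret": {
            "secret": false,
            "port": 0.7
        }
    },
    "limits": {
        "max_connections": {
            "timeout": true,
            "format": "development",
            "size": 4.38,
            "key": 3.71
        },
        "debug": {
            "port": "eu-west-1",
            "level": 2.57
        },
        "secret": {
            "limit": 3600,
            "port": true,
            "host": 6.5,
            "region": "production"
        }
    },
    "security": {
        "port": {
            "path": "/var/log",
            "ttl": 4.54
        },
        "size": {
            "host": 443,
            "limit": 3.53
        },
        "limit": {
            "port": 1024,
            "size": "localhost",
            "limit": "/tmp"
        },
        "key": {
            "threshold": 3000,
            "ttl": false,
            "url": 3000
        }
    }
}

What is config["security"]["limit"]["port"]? 1024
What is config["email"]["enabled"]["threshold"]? "debug"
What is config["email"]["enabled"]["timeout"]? 300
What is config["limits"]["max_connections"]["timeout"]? True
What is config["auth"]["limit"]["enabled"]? 3000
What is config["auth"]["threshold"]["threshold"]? 80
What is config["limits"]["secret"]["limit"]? 3600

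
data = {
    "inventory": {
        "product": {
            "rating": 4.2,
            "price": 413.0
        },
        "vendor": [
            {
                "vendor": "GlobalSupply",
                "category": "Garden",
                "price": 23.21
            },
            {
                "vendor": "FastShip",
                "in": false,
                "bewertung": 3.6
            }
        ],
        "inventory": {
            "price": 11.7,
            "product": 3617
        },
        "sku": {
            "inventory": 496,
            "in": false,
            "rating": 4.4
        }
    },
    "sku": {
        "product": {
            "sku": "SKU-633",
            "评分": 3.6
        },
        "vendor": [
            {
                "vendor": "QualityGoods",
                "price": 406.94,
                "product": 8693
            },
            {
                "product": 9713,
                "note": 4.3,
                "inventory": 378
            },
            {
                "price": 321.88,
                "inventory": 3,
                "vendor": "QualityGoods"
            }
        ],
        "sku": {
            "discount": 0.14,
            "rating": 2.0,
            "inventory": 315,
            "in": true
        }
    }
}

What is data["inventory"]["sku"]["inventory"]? 496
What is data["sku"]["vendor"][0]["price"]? 406.94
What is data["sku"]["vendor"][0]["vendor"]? "QualityGoods"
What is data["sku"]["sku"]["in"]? True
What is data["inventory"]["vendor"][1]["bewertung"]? 3.6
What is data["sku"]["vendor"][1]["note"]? 4.3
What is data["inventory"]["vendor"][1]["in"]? False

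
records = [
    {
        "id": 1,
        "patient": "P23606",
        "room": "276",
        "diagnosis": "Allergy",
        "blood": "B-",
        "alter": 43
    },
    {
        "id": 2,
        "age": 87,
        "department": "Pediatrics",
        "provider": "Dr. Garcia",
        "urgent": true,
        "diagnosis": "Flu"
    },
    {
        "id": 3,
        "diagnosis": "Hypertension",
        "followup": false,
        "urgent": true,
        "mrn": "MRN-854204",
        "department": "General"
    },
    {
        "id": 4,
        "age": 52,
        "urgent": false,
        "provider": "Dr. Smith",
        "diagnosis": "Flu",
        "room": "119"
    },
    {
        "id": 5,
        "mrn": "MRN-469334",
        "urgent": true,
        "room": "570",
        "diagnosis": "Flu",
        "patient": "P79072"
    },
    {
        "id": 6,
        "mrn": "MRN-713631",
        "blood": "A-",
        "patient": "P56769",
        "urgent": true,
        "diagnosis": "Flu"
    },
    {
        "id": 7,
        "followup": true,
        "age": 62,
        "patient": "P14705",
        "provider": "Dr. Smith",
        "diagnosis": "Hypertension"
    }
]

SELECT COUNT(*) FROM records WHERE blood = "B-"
1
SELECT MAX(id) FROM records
7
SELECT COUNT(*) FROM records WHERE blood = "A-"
1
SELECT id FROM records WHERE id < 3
[1, 2]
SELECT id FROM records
[1, 2, 3, 4, 5, 6, 7]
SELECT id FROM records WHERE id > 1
[2, 3, 4, 5, 6, 7]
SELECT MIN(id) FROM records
1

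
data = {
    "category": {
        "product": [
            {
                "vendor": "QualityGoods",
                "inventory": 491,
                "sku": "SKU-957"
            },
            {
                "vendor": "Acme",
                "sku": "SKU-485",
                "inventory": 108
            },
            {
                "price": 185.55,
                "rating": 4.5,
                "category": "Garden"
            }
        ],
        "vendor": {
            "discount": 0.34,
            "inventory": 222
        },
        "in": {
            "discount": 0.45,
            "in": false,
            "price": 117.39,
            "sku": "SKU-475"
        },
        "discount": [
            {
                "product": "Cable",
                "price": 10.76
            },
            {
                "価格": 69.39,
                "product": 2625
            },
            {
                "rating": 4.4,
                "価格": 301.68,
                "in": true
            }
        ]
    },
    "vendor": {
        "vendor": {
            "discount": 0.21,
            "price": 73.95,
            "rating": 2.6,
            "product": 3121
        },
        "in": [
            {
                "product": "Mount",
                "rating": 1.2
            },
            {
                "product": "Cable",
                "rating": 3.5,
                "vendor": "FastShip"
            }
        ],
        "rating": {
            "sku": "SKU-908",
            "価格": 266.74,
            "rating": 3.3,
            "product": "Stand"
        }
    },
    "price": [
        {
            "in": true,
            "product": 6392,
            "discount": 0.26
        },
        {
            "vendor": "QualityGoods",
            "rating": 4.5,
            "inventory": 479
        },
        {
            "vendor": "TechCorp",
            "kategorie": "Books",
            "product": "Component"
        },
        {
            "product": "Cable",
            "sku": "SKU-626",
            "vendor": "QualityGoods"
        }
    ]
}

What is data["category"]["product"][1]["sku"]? "SKU-485"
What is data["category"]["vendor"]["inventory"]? 222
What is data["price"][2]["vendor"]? "TechCorp"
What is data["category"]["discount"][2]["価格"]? 301.68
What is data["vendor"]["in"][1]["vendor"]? "FastShip"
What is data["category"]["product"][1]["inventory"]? 108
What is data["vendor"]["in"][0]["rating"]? 1.2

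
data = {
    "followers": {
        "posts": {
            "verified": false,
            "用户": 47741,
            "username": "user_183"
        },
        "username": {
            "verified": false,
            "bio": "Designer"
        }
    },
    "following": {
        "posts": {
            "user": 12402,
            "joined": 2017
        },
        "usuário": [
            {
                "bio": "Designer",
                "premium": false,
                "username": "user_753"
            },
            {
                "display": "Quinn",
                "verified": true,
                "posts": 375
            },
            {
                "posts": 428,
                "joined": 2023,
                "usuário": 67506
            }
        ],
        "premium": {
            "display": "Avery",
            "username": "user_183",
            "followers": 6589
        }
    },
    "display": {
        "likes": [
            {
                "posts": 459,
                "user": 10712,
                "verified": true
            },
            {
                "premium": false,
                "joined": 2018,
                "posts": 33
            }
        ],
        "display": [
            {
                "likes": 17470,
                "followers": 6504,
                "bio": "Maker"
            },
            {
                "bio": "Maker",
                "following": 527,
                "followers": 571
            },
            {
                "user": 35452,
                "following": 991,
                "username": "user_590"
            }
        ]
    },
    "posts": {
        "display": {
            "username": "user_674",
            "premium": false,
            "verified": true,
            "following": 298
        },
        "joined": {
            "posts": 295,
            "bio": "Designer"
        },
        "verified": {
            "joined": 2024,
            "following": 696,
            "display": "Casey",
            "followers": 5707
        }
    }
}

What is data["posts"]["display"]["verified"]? True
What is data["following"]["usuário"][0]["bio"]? "Designer"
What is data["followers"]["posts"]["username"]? "user_183"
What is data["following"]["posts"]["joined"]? 2017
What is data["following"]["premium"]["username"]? "user_183"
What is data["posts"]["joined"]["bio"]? "Designer"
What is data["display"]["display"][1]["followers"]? 571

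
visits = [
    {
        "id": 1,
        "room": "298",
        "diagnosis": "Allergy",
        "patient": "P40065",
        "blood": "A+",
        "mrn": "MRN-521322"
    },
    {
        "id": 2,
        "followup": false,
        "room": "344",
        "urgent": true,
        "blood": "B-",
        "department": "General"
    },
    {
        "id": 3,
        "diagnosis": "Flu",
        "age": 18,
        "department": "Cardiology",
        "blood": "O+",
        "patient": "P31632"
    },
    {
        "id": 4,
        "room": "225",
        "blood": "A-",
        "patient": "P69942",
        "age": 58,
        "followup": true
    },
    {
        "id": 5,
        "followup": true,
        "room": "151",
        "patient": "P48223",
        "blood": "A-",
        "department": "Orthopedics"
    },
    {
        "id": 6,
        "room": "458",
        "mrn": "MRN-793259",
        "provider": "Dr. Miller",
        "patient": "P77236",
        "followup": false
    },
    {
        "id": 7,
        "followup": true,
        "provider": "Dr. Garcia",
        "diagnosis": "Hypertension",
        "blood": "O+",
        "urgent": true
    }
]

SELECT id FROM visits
[1, 2, 3, 4, 5, 6, 7]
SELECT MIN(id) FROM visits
1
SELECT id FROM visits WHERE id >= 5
[5, 6, 7]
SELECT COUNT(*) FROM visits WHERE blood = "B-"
1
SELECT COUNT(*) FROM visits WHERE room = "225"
1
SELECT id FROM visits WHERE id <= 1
[1]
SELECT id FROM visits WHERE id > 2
[3, 4, 5, 6, 7]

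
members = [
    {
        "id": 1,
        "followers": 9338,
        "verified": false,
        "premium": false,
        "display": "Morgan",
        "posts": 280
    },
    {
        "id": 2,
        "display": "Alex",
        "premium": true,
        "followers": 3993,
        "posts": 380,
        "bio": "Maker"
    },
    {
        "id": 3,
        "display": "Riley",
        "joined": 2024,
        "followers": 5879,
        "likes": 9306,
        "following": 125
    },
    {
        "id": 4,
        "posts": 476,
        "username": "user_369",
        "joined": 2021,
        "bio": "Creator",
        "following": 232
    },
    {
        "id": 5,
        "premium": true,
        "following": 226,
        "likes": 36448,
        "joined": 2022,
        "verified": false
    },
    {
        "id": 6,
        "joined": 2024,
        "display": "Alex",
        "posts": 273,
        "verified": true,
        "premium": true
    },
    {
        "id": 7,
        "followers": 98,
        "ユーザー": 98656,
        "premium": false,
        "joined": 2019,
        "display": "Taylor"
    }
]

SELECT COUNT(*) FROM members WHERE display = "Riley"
1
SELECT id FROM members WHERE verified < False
[]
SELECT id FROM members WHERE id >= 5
[5, 6, 7]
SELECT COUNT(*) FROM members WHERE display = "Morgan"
1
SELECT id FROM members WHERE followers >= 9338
[1]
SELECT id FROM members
[1, 2, 3, 4, 5, 6, 7]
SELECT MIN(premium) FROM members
False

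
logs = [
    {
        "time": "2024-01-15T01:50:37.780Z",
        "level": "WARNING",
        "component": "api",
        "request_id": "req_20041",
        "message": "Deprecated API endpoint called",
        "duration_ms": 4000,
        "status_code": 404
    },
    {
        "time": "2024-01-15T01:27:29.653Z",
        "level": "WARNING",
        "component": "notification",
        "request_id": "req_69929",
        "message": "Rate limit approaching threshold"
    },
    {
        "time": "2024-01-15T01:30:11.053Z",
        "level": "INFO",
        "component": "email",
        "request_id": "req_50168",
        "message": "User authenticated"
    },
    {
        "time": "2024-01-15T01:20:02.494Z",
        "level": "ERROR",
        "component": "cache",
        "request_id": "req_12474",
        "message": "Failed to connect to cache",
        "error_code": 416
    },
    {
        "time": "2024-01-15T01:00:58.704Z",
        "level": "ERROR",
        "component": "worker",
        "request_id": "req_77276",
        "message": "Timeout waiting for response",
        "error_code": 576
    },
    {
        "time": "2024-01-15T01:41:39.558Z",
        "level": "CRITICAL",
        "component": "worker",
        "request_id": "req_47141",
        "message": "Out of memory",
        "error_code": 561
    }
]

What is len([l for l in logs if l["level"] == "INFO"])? 1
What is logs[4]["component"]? "worker"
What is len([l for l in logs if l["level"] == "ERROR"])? 2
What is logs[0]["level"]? "WARNING"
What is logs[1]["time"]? "2024-01-15T01:27:29.653Z"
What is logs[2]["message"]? "User authenticated"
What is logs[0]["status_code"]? 404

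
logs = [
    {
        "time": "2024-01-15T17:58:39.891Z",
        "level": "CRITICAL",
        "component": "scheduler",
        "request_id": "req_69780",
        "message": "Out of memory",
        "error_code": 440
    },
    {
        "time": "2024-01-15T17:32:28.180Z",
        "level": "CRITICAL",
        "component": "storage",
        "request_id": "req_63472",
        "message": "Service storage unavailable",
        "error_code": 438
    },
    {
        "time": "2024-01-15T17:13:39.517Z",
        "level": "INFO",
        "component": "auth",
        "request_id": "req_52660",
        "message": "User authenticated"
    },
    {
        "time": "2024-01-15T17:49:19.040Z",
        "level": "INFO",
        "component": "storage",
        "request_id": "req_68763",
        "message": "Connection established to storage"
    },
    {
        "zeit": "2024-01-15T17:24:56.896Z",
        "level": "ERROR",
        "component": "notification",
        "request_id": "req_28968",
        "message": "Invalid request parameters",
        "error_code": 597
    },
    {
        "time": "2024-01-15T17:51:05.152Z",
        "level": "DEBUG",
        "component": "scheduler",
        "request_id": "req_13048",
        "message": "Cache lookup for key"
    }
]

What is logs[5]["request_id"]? "req_13048"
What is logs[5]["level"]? "DEBUG"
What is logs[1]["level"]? "CRITICAL"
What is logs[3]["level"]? "INFO"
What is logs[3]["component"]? "storage"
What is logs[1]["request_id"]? "req_63472"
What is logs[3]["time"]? "2024-01-15T17:49:19.040Z"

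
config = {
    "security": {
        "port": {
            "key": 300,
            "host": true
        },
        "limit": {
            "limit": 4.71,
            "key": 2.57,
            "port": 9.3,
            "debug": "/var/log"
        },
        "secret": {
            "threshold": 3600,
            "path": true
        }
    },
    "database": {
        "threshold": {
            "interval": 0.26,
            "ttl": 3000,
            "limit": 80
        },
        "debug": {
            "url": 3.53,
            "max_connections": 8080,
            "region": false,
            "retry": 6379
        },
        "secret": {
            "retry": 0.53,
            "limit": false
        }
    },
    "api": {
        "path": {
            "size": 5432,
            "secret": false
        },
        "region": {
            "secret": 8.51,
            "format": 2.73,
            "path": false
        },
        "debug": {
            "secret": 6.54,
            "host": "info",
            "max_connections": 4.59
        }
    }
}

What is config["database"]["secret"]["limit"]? False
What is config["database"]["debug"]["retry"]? 6379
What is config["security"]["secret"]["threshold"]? 3600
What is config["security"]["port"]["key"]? 300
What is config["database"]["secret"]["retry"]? 0.53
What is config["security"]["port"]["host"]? True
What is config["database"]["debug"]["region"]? False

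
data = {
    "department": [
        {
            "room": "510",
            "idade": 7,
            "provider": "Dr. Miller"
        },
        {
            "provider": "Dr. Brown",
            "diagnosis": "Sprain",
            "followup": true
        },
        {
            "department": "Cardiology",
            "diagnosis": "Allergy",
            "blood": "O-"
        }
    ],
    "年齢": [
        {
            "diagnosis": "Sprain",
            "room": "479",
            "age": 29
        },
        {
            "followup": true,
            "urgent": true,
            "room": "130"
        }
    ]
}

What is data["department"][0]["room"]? "510"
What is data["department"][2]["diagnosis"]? "Allergy"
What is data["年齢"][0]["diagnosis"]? "Sprain"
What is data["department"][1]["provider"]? "Dr. Brown"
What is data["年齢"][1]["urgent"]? True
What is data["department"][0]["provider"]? "Dr. Miller"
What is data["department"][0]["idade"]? 7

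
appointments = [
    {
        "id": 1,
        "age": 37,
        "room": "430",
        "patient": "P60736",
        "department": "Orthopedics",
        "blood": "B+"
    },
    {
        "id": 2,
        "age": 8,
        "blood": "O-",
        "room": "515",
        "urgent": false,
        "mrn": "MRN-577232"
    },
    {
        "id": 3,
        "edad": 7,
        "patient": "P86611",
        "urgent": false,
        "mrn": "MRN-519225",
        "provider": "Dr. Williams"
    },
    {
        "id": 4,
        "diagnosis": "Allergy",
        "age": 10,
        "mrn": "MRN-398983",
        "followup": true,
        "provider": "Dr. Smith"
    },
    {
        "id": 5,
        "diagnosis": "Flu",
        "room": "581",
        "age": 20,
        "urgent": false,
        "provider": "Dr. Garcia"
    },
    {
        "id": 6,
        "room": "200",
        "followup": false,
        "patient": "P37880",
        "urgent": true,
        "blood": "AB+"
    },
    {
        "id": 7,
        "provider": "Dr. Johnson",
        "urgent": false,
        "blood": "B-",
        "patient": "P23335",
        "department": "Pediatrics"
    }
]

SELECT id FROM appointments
[1, 2, 3, 4, 5, 6, 7]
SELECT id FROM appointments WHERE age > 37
[]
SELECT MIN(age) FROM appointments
8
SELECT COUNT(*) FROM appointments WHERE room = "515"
1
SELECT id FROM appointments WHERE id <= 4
[1, 2, 3, 4]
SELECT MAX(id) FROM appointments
7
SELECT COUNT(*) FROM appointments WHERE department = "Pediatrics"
1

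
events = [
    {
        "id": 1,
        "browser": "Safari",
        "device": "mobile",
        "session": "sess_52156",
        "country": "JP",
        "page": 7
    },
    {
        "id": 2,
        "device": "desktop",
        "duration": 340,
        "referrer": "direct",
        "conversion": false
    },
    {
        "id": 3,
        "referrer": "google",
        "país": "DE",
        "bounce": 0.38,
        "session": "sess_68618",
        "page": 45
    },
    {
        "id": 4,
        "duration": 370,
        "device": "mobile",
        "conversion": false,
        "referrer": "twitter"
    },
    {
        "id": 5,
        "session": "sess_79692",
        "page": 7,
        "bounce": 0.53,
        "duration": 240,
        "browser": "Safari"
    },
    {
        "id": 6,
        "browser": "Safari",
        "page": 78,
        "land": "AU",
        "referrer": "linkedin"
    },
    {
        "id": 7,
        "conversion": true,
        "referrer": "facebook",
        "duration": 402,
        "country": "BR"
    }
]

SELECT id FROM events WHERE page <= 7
[1, 5]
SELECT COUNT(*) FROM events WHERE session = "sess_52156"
1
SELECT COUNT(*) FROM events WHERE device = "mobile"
2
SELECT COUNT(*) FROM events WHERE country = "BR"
1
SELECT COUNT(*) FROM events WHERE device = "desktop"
1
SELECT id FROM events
[1, 2, 3, 4, 5, 6, 7]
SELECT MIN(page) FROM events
7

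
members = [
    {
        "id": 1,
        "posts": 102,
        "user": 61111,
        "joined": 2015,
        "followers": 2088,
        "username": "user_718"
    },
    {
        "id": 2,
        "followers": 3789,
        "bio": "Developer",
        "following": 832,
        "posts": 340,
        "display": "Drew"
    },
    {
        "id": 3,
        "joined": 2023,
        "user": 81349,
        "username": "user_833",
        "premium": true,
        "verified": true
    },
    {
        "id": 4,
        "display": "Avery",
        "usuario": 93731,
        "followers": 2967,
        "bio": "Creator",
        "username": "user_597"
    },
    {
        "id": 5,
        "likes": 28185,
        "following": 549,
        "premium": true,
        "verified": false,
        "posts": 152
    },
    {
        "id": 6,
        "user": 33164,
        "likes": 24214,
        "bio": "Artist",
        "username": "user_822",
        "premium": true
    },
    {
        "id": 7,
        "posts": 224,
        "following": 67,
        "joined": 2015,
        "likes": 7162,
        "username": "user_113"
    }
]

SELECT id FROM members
[1, 2, 3, 4, 5, 6, 7]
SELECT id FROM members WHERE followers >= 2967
[2, 4]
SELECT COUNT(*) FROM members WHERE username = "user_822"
1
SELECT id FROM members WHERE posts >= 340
[2]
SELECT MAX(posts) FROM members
340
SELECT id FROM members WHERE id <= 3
[1, 2, 3]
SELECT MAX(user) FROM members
81349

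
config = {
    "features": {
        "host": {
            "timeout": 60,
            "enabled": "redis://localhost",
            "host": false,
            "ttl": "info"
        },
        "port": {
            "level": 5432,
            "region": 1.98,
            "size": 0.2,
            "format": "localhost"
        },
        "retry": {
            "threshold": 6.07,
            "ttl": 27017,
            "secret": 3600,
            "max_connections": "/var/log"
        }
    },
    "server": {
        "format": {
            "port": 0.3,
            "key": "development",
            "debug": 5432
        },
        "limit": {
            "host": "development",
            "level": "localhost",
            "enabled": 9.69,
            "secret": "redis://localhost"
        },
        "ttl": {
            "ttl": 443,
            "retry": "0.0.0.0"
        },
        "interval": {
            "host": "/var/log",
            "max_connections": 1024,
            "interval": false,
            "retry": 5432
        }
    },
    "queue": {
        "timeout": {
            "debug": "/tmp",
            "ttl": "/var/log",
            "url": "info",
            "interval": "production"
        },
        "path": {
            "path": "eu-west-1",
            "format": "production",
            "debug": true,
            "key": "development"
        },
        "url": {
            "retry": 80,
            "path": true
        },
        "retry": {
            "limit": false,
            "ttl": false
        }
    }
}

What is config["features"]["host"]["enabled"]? "redis://localhost"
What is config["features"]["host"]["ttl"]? "info"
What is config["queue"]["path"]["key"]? "development"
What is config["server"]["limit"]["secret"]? "redis://localhost"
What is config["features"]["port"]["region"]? 1.98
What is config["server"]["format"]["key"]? "development"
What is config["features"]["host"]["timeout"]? 60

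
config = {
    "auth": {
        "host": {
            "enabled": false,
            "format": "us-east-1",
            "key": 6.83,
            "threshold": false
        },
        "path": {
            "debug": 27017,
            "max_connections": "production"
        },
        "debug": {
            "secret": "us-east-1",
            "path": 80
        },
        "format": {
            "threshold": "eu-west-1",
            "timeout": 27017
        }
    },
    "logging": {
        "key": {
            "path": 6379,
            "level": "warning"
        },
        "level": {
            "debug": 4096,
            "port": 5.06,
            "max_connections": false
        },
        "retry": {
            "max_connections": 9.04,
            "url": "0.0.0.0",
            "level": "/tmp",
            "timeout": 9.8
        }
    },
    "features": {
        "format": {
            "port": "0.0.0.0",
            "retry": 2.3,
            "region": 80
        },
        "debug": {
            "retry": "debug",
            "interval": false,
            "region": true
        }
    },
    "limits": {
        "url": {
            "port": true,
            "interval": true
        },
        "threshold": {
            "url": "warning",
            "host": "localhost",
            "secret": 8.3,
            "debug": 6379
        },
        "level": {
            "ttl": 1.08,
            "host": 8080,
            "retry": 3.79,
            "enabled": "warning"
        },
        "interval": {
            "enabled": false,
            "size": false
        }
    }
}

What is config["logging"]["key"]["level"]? "warning"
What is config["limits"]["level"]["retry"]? 3.79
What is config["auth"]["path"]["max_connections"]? "production"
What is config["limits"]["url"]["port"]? True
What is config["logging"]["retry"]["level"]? "/tmp"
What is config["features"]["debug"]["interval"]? False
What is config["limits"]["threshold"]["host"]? "localhost"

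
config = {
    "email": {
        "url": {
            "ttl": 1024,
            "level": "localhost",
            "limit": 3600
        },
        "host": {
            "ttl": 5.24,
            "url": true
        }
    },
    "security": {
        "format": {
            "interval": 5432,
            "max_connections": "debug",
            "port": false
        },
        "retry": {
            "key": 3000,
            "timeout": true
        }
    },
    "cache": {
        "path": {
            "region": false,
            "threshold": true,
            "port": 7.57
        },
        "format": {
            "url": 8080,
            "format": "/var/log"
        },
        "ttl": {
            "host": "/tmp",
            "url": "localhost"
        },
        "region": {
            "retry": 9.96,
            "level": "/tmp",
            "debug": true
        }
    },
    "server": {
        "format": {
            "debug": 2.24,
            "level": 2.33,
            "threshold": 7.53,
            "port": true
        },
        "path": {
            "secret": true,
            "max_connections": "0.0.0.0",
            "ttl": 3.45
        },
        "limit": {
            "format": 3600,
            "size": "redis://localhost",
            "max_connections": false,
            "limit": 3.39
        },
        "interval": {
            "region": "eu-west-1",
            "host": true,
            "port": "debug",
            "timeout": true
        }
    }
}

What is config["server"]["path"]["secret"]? True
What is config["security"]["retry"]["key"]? 3000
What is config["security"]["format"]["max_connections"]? "debug"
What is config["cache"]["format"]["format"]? "/var/log"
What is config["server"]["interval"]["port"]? "debug"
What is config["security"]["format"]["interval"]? 5432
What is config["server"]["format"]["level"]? 2.33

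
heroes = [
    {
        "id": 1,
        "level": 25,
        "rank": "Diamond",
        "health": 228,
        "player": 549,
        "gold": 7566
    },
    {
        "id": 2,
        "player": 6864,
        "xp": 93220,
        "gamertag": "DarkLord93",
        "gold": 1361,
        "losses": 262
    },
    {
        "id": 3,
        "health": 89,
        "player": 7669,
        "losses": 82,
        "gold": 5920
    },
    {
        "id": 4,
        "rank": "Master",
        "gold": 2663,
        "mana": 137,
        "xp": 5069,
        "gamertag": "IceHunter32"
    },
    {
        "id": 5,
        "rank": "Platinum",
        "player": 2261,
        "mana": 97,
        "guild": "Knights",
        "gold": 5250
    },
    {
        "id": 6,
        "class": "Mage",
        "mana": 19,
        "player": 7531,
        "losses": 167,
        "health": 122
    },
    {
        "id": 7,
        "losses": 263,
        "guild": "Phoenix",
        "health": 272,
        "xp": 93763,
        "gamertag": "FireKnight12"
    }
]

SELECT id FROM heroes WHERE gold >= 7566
[1]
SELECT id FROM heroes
[1, 2, 3, 4, 5, 6, 7]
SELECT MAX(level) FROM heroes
25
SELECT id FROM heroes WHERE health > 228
[7]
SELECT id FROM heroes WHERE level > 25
[]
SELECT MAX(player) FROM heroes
7669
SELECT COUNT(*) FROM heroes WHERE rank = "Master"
1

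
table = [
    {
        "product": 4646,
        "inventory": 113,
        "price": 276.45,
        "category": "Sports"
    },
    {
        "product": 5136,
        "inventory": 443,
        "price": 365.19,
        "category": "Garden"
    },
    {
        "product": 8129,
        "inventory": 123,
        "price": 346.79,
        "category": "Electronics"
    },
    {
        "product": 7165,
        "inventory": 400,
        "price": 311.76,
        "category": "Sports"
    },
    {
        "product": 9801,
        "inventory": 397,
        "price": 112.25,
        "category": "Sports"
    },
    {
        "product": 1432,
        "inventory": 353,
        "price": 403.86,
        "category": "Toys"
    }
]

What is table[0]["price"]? 276.45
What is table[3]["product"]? 7165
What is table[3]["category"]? "Sports"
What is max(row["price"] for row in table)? 403.86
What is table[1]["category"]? "Garden"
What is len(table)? 6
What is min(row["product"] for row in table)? 1432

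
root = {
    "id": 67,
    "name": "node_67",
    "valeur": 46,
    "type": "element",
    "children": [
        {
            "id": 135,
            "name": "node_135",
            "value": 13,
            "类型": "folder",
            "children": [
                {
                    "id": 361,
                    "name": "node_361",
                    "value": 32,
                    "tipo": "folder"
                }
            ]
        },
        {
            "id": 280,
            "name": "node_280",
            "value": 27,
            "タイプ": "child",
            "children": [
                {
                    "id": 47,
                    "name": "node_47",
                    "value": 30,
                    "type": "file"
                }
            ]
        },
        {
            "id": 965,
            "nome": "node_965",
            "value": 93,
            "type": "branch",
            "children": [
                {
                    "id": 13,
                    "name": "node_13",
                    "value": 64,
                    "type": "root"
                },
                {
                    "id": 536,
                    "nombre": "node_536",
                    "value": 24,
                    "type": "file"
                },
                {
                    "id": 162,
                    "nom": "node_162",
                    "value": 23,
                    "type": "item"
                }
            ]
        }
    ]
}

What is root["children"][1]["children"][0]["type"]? "file"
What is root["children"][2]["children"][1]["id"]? 536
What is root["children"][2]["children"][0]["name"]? "node_13"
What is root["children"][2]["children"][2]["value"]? 23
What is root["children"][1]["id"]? 280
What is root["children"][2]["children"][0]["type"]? "root"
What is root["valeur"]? 46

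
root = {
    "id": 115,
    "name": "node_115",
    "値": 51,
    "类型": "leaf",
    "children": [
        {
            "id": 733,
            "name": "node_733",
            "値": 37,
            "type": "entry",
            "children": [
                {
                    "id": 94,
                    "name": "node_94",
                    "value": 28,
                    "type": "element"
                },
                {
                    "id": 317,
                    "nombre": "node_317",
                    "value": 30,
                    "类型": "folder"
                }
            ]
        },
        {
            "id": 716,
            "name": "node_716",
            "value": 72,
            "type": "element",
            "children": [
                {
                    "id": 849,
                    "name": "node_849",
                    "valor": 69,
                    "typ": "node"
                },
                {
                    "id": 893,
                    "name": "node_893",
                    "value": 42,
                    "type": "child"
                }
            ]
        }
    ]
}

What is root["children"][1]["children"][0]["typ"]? "node"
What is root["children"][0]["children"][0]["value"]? 28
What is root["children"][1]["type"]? "element"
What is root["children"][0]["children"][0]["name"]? "node_94"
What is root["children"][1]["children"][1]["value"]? 42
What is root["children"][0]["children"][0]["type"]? "element"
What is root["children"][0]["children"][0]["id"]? 94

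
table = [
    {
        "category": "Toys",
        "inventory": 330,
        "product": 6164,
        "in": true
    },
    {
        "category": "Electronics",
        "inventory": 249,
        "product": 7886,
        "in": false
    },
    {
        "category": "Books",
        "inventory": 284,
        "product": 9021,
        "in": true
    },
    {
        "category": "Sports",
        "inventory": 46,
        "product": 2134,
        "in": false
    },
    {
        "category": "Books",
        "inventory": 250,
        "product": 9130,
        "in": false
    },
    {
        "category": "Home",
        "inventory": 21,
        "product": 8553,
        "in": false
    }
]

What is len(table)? 6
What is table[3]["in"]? False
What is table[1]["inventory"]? 249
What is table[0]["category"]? "Toys"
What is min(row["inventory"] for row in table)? 21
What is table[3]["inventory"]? 46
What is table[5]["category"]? "Home"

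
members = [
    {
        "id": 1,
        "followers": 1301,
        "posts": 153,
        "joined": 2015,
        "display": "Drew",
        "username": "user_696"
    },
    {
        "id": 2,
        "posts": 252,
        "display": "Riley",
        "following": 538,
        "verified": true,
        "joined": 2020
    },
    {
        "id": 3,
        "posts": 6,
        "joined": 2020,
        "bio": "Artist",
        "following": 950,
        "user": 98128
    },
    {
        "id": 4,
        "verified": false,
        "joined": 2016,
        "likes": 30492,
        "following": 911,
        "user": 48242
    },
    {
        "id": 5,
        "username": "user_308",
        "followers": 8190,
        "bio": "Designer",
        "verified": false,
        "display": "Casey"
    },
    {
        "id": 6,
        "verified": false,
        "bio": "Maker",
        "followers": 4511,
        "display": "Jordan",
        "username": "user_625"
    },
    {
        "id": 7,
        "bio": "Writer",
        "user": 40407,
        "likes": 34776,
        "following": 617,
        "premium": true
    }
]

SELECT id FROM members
[1, 2, 3, 4, 5, 6, 7]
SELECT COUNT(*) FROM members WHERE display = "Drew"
1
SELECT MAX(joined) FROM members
2020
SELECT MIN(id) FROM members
1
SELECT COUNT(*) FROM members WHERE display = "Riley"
1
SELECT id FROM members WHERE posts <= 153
[1, 3]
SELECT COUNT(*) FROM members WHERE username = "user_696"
1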